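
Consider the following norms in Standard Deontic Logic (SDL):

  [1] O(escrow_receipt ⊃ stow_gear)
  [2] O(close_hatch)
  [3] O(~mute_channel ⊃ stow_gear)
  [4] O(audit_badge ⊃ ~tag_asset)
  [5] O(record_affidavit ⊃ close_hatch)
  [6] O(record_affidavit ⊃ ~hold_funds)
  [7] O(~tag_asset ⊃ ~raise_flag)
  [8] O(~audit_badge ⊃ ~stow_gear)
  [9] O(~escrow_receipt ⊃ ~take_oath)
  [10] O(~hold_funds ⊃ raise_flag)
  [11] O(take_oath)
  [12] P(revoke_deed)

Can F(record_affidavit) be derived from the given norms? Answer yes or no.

Yes

Premise 11 gives O(take_oath).
Premise 9 is O(~escrow_receipt ⊃ ~take_oath); contrapositively O(take_oath ⊃ escrow_receipt). Since O(take_oath) holds, K gives O(escrow_receipt).
Premise 1 is O(escrow_receipt ⊃ stow_gear); since O(escrow_receipt), deontic closure gives O(stow_gear).
Premise 8 is O(~audit_badge ⊃ ~stow_gear); contrapositively O(stow_gear ⊃ audit_badge). Since O(stow_gear) holds, K gives O(audit_badge).
Applying K to premise 4 (O(audit_badge ⊃ ~tag_asset)) and O(audit_badge) yields O(~tag_asset).
Premise 7 is O(~tag_asset ⊃ ~raise_flag); since O(~tag_asset), deontic closure gives O(~raise_flag).
The contrapositive of premise 10 (O(~hold_funds ⊃ raise_flag)) is O(~raise_flag ⊃ hold_funds), and O(~raise_flag) is already established, so O(hold_funds).
Premise 6, O(record_affidavit ⊃ ~hold_funds), contraposes to O(hold_funds ⊃ ~record_affidavit); with O(hold_funds) we get O(~record_affidavit).
Premises 2, 3, 5, 12 do not contribute to this derivation.
So O(~record_affidavit) holds, i.e. F(record_affidavit). The claim follows.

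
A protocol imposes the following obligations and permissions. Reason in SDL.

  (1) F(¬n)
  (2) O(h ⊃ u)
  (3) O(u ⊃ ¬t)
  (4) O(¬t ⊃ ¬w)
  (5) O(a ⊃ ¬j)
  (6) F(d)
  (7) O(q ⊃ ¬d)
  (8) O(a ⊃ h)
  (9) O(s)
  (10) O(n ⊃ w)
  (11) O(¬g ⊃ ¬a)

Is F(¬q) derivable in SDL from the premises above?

Premise 7 is O(q ⊃ ¬d); even if O(¬d) held, inferring O(q) would be affirming the consequent — invalid.
No other premise forces O(q). An ideal world satisfying every premise can still have ¬q true, so F(¬q) is not derivable.

No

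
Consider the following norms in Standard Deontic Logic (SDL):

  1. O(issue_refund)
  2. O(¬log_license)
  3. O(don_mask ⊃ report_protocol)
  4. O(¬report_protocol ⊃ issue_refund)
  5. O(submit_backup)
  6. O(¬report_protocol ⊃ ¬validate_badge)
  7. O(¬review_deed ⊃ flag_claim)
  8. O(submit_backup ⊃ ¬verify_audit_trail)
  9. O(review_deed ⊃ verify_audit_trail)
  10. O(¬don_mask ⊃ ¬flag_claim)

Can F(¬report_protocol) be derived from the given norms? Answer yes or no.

Yes

Premise 5 gives O(submit_backup).
Premise 8 is O(submit_backup ⊃ ¬verify_audit_trail); since O(submit_backup), deontic closure gives O(¬verify_audit_trail).
The contrapositive of premise 9 (O(review_deed ⊃ verify_audit_trail)) is O(¬verify_audit_trail ⊃ ¬review_deed), and O(¬verify_audit_trail) is already established, so O(¬review_deed).
With premise 7, O(¬review_deed ⊃ flag_claim), the K-axiom yields O(flag_claim).
Premise 10 is O(¬don_mask ⊃ ¬flag_claim); contrapositively O(flag_claim ⊃ don_mask). Since O(flag_claim) holds, K gives O(don_mask).
With premise 3, O(don_mask ⊃ report_protocol), the K-axiom yields O(report_protocol).
Premises 1, 2, 4, 6 do not contribute to this derivation.
So O(report_protocol) holds, i.e. F(¬report_protocol). The claim follows.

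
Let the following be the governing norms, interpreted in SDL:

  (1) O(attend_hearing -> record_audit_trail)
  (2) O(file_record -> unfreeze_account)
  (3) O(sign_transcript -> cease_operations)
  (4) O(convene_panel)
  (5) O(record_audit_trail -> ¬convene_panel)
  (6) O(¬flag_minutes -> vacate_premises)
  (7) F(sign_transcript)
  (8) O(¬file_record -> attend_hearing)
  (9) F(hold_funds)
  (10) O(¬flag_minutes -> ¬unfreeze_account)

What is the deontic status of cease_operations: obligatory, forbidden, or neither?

Neither

Premise 3 is O(sign_transcript -> cease_operations), but O(sign_transcript) is not derivable from the premises, so it does not yield O(cease_operations).
No premise or chain of K-axiom applications forces O(cease_operations), and none forces O(¬cease_operations). So cease_operations is neither obligatory nor forbidden under these norms.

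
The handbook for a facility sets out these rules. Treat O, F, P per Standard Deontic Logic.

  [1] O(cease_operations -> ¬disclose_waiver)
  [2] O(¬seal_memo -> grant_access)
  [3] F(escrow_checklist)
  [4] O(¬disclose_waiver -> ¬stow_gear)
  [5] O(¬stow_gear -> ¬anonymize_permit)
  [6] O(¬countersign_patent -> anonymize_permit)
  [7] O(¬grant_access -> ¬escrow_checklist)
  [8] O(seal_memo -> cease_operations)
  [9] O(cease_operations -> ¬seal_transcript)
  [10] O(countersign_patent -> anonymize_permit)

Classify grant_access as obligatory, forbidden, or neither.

By case analysis on ¬countersign_patent: premise 6 gives O(¬countersign_patent -> anonymize_permit) and premise 10 gives O(countersign_patent -> anonymize_permit), so O(anonymize_permit) either way.
Premise 5, O(¬stow_gear -> ¬anonymize_permit), contraposes to O(anonymize_permit -> stow_gear); with O(anonymize_permit) we get O(stow_gear).
Premise 4, O(¬disclose_waiver -> ¬stow_gear), contraposes to O(stow_gear -> disclose_waiver); with O(stow_gear) we get O(disclose_waiver).
Premise 1 is O(cease_operations -> ¬disclose_waiver); contrapositively O(disclose_waiver -> ¬cease_operations). Since O(disclose_waiver) holds, K gives O(¬cease_operations).
Premise 8, O(seal_memo -> cease_operations), contraposes to O(¬cease_operations -> ¬seal_memo); with O(¬cease_operations) we get O(¬seal_memo).
Applying K to premise 2 (O(¬seal_memo -> grant_access)) and O(¬seal_memo) yields O(grant_access).
Premises 3, 7, 9 do not contribute to this derivation.
Hence grant_access is obligatory.

Obligatory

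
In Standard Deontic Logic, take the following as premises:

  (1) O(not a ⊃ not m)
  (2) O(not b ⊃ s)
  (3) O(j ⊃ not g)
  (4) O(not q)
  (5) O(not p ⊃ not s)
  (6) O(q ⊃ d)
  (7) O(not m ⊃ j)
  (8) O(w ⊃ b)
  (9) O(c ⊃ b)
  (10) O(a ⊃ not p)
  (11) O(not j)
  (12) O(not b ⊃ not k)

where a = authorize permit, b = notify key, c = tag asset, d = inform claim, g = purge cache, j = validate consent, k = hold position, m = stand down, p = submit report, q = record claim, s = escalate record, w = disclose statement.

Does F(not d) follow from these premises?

Premise 6 is O(q ⊃ d), but O(q) is not derivable from the premises, so it does not yield O(d).
No other premise forces O(d). An ideal world satisfying every premise can still have not d true, so F(not d) is not derivable.

No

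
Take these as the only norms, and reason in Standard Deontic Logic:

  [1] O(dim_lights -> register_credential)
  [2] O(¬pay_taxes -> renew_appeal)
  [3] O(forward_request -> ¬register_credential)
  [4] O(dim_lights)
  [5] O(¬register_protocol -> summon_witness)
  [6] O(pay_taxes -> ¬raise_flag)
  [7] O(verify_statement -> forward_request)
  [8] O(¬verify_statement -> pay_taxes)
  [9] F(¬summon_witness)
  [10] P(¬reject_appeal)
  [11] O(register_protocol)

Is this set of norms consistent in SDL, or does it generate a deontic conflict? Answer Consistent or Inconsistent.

Premise 5 is O(¬register_protocol -> summon_witness); even if O(summon_witness) held, inferring O(¬register_protocol) would be affirming the consequent — invalid.
So O(¬register_protocol) is not derivable, and the apparent clash with O(register_protocol) does not arise.
A world satisfying every obligation exists (e.g. dim_lights=true, forward_request=false, pay_taxes=true, raise_flag=false, register_credential=true, register_protocol=true, reject_appeal=false, renew_appeal=false, summon_witness=true, verify_statement=false); no atom is both obligatory and forbidden, so the set is consistent.

Consistent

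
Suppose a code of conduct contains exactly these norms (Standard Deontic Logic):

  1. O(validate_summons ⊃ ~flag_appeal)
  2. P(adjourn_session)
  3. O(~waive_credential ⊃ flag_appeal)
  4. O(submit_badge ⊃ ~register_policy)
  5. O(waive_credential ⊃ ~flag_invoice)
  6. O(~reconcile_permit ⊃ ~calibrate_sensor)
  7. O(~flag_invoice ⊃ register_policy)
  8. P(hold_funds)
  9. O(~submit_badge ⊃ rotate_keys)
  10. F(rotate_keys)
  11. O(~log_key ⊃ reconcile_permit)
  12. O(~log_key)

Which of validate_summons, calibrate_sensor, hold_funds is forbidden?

F(rotate_keys) at premise 10 means O(~rotate_keys).
Premise 9 is O(~submit_badge ⊃ rotate_keys); contrapositively O(~rotate_keys ⊃ submit_badge). Since O(~rotate_keys) holds, K gives O(submit_badge).
With premise 4, O(submit_badge ⊃ ~register_policy), the K-axiom yields O(~register_policy).
Premise 7 is O(~flag_invoice ⊃ register_policy); contrapositively O(~register_policy ⊃ flag_invoice). Since O(~register_policy) holds, K gives O(flag_invoice).
Premise 5, O(waive_credential ⊃ ~flag_invoice), contraposes to O(flag_invoice ⊃ ~waive_credential); with O(flag_invoice) we get O(~waive_credential).
Applying K to premise 3 (O(~waive_credential ⊃ flag_appeal)) and O(~waive_credential) yields O(flag_appeal).
Premise 1 is O(validate_summons ⊃ ~flag_appeal); contrapositively O(flag_appeal ⊃ ~validate_summons). Since O(flag_appeal) holds, K gives O(~validate_summons).
So O(~validate_summons) holds, i.e. validate_summons is forbidden. None of the other listed options is forbidden under the premises.

validate_summons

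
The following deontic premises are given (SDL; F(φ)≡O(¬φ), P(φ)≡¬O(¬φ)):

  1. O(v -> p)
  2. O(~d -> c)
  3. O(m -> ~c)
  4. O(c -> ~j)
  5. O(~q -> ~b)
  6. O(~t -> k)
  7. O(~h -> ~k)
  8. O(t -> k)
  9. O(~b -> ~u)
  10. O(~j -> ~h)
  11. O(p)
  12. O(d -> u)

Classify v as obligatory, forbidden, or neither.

Neither

Premise 1 is O(v -> p); even if O(p) held, inferring O(v) would be affirming the consequent — invalid.
No premise or chain of K-axiom applications forces O(v), and none forces O(~v). So v is neither obligatory nor forbidden under these norms.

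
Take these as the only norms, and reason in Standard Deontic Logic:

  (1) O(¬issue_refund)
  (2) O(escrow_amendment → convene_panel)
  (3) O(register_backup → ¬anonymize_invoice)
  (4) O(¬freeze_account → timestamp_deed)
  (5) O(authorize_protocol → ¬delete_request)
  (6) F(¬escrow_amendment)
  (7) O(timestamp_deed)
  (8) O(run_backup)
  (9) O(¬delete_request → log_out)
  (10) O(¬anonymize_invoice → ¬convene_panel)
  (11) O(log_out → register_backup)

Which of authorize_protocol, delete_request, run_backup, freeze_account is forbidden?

authorize_protocol

Premise 6 is F(¬escrow_amendment), i.e. O(escrow_amendment).
Applying K to premise 2 (O(escrow_amendment → convene_panel)) and O(escrow_amendment) yields O(convene_panel).
Premise 10 is O(¬anonymize_invoice → ¬convene_panel); contrapositively O(convene_panel → anonymize_invoice). Since O(convene_panel) holds, K gives O(anonymize_invoice).
Premise 3, O(register_backup → ¬anonymize_invoice), contraposes to O(anonymize_invoice → ¬register_backup); with O(anonymize_invoice) we get O(¬register_backup).
Premise 11 is O(log_out → register_backup); contrapositively O(¬register_backup → ¬log_out). Since O(¬register_backup) holds, K gives O(¬log_out).
Premise 9, O(¬delete_request → log_out), contraposes to O(¬log_out → delete_request); with O(¬log_out) we get O(delete_request).
The contrapositive of premise 5 (O(authorize_protocol → ¬delete_request)) is O(delete_request → ¬authorize_protocol), and O(delete_request) is already established, so O(¬authorize_protocol).
So O(¬authorize_protocol) holds, i.e. authorize_protocol is forbidden. None of the other listed options is forbidden under the premises.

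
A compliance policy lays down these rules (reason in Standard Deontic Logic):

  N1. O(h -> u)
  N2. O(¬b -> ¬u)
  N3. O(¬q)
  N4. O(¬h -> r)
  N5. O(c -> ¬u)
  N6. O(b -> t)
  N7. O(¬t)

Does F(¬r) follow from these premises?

Premise 7 gives O(¬t).
Premise 6 is O(b -> t); contrapositively O(¬t -> ¬b). Since O(¬t) holds, K gives O(¬b).
Premise 2 is O(¬b -> ¬u); since O(¬b), deontic closure gives O(¬u).
Premise 1, O(h -> u), contraposes to O(¬u -> ¬h); with O(¬u) we get O(¬h).
Premise 4 is O(¬h -> r); since O(¬h), deontic closure gives O(r).
Premises 3, 5 do not contribute to this derivation.
So O(r) holds, i.e. F(¬r). The claim follows.

Yes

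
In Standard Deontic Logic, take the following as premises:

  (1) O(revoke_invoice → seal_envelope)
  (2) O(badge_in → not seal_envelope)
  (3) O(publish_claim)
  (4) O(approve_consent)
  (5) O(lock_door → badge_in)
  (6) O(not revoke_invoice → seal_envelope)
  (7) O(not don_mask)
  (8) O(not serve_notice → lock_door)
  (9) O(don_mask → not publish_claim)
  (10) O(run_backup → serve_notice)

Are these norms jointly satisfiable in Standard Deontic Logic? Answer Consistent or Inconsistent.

Consistent

Premise 9 is O(don_mask → not publish_claim), but O(don_mask) is not derivable from the premises, so it does not yield O(not publish_claim).
So O(not publish_claim) is not derivable, and the apparent clash with O(publish_claim) does not arise.
A world satisfying every obligation exists (e.g. approve_consent=true, badge_in=false, don_mask=false, lock_door=false, publish_claim=true, revoke_invoice=false, run_backup=false, seal_envelope=true, serve_notice=true); no atom is both obligatory and forbidden, so the set is consistent.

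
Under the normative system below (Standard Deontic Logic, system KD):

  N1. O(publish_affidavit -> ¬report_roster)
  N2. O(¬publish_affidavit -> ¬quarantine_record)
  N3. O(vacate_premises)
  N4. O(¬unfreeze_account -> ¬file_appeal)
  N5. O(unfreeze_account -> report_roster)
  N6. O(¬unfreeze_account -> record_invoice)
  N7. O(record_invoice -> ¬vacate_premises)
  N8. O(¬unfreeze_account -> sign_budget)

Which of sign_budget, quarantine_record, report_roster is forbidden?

quarantine_record

Premise 3 gives O(vacate_premises).
Premise 7 is O(record_invoice -> ¬vacate_premises); contrapositively O(vacate_premises -> ¬record_invoice). Since O(vacate_premises) holds, K gives O(¬record_invoice).
The contrapositive of premise 6 (O(¬unfreeze_account -> record_invoice)) is O(¬record_invoice -> unfreeze_account), and O(¬record_invoice) is already established, so O(unfreeze_account).
From O(unfreeze_account) and premise 5, O(unfreeze_account -> report_roster), we obtain O(report_roster).
The contrapositive of premise 1 (O(publish_affidavit -> ¬report_roster)) is O(report_roster -> ¬publish_affidavit), and O(report_roster) is already established, so O(¬publish_affidavit).
Applying K to premise 2 (O(¬publish_affidavit -> ¬quarantine_record)) and O(¬publish_affidavit) yields O(¬quarantine_record).
So O(¬quarantine_record) holds, i.e. quarantine_record is forbidden. None of the other listed options is forbidden under the premises.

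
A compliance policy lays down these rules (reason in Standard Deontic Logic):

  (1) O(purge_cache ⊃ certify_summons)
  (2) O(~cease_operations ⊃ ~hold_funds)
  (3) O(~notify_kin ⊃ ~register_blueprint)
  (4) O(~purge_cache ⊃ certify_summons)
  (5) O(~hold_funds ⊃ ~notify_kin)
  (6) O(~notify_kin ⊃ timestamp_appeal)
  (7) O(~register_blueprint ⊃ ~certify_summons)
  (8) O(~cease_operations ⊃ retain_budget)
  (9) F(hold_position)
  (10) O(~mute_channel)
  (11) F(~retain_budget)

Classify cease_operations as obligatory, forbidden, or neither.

Premises 1 and 4 are O(purge_cache ⊃ certify_summons) and O(~purge_cache ⊃ certify_summons); every ideal world satisfies purge_cache or ~purge_cache, so in either case certify_summons holds — hence O(certify_summons).
Premise 7, O(~register_blueprint ⊃ ~certify_summons), contraposes to O(certify_summons ⊃ register_blueprint); with O(certify_summons) we get O(register_blueprint).
Premise 3 is O(~notify_kin ⊃ ~register_blueprint); contrapositively O(register_blueprint ⊃ notify_kin). Since O(register_blueprint) holds, K gives O(notify_kin).
Premise 5 is O(~hold_funds ⊃ ~notify_kin); contrapositively O(notify_kin ⊃ hold_funds). Since O(notify_kin) holds, K gives O(hold_funds).
Premise 2 is O(~cease_operations ⊃ ~hold_funds); contrapositively O(hold_funds ⊃ cease_operations). Since O(hold_funds) holds, K gives O(cease_operations).
Premises 6, 8, 9, 10, 11 do not contribute to this derivation.
Hence cease_operations is obligatory.

Obligatory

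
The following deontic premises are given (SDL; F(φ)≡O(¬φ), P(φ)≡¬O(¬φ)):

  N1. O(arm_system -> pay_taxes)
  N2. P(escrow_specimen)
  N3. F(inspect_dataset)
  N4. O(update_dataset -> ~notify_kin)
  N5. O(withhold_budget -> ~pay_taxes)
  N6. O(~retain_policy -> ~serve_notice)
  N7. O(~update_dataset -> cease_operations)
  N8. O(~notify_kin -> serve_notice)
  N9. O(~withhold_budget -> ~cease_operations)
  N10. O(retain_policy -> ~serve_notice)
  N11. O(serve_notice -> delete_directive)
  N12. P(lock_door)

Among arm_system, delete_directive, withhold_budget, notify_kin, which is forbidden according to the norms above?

By case analysis on ~retain_policy: premise 6 gives O(~retain_policy -> ~serve_notice) and premise 10 gives O(retain_policy -> ~serve_notice), so O(~serve_notice) either way.
Premise 8 is O(~notify_kin -> serve_notice); contrapositively O(~serve_notice -> notify_kin). Since O(~serve_notice) holds, K gives O(notify_kin).
Premise 4, O(update_dataset -> ~notify_kin), contraposes to O(notify_kin -> ~update_dataset); with O(notify_kin) we get O(~update_dataset).
Premise 7 is O(~update_dataset -> cease_operations); since O(~update_dataset), deontic closure gives O(cease_operations).
Premise 9 is O(~withhold_budget -> ~cease_operations); contrapositively O(cease_operations -> withhold_budget). Since O(cease_operations) holds, K gives O(withhold_budget).
From O(withhold_budget) and premise 5, O(withhold_budget -> ~pay_taxes), we obtain O(~pay_taxes).
Premise 1, O(arm_system -> pay_taxes), contraposes to O(~pay_taxes -> ~arm_system); with O(~pay_taxes) we get O(~arm_system).
So O(~arm_system) holds, i.e. arm_system is forbidden. None of the other listed options is forbidden under the premises.

arm_system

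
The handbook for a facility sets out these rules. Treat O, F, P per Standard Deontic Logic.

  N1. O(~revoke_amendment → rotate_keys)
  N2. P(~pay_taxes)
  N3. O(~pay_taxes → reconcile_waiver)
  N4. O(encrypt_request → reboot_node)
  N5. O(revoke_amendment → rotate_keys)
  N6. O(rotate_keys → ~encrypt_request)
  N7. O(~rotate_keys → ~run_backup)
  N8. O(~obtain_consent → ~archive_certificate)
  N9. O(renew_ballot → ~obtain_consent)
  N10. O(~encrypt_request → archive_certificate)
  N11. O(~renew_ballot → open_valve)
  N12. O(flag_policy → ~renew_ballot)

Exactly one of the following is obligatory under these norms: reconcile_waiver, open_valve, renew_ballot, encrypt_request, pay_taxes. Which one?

By case analysis on revoke_amendment: premise 5 gives O(revoke_amendment → rotate_keys) and premise 1 gives O(~revoke_amendment → rotate_keys), so O(rotate_keys) either way.
Premise 6 is O(rotate_keys → ~encrypt_request); since O(rotate_keys), deontic closure gives O(~encrypt_request).
From O(~encrypt_request) and premise 10, O(~encrypt_request → archive_certificate), we obtain O(archive_certificate).
The contrapositive of premise 8 (O(~obtain_consent → ~archive_certificate)) is O(archive_certificate → obtain_consent), and O(archive_certificate) is already established, so O(obtain_consent).
Premise 9, O(renew_ballot → ~obtain_consent), contraposes to O(obtain_consent → ~renew_ballot); with O(obtain_consent) we get O(~renew_ballot).
With premise 11, O(~renew_ballot → open_valve), the K-axiom yields O(open_valve).
So O(open_valve) holds — open_valve is obligatory. None of the other listed options is made obligatory by any chain of premises.

open_valve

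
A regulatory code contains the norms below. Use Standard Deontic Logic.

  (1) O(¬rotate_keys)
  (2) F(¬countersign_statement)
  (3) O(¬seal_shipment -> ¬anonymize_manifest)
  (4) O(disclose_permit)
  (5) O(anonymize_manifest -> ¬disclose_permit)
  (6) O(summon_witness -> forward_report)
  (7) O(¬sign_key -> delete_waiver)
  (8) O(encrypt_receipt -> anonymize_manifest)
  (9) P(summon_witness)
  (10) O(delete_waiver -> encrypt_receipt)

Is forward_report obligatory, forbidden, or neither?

Neither

Premise 6 is O(summon_witness -> forward_report), but O(summon_witness) is not derivable from the premises (the permission P(summon_witness) asserts only ¬O(¬summon_witness), not O(summon_witness)), so it does not yield O(forward_report).
No premise or chain of K-axiom applications forces O(forward_report), and none forces O(¬forward_report). So forward_report is neither obligatory nor forbidden under these norms.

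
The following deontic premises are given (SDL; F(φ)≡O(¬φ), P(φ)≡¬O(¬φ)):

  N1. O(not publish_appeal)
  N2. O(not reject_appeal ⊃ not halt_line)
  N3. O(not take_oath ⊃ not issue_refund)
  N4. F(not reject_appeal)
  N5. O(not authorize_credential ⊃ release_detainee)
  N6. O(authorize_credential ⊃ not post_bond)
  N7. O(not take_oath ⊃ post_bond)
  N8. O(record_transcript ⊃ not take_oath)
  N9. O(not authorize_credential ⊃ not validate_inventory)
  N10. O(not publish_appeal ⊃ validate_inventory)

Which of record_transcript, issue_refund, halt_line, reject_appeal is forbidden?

From premise 1 we have O(not publish_appeal).
Premise 10 is O(not publish_appeal ⊃ validate_inventory); since O(not publish_appeal), deontic closure gives O(validate_inventory).
Premise 9, O(not authorize_credential ⊃ not validate_inventory), contraposes to O(validate_inventory ⊃ authorize_credential); with O(validate_inventory) we get O(authorize_credential).
From O(authorize_credential) and premise 6, O(authorize_credential ⊃ not post_bond), we obtain O(not post_bond).
The contrapositive of premise 7 (O(not take_oath ⊃ post_bond)) is O(not post_bond ⊃ take_oath), and O(not post_bond) is already established, so O(take_oath).
Premise 8 is O(record_transcript ⊃ not take_oath); contrapositively O(take_oath ⊃ not record_transcript). Since O(take_oath) holds, K gives O(not record_transcript).
So O(not record_transcript) holds, i.e. record_transcript is forbidden. None of the other listed options is forbidden under the premises.

record_transcript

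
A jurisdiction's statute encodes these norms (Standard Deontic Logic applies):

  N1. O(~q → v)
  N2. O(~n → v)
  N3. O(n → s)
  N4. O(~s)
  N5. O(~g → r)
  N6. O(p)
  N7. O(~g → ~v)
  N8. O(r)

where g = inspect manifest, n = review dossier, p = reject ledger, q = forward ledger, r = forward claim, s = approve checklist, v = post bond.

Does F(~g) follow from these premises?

From premise 4 we have O(~s).
The contrapositive of premise 3 (O(n → s)) is O(~s → ~n), and O(~s) is already established, so O(~n).
Applying K to premise 2 (O(~n → v)) and O(~n) yields O(v).
Premise 7 is O(~g → ~v); contrapositively O(v → g). Since O(v) holds, K gives O(g).
Premises 1, 5, 6, 8 do not contribute to this derivation.
So O(g) holds, i.e. F(~g). The claim follows.

Yes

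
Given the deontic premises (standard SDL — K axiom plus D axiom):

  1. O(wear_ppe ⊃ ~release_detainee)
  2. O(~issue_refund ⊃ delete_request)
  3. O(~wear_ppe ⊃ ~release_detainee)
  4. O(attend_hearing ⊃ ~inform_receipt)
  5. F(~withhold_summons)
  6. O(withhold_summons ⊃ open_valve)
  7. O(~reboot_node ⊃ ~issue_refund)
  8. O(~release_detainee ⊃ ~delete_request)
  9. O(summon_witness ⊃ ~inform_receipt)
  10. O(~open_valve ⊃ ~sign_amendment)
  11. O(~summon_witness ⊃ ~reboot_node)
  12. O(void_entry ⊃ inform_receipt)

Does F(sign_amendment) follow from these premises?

Premise 10 is O(~open_valve ⊃ ~sign_amendment), but O(~open_valve) is not derivable from the premises, so it does not yield O(~sign_amendment).
No other premise forces O(~sign_amendment). An ideal world satisfying every premise can still have sign_amendment true, so F(sign_amendment) is not derivable.

No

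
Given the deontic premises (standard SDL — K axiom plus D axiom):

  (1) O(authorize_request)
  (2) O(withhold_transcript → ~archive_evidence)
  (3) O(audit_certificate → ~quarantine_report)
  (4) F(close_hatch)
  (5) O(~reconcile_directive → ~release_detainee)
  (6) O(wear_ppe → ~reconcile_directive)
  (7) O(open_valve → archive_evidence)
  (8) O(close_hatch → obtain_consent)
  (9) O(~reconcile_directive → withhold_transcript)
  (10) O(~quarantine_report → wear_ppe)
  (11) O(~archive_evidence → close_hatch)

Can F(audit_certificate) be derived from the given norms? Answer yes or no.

Yes

Premise 4, F(close_hatch), is equivalent to O(~close_hatch).
Premise 11, O(~archive_evidence → close_hatch), contraposes to O(~close_hatch → archive_evidence); with O(~close_hatch) we get O(archive_evidence).
Premise 2 is O(withhold_transcript → ~archive_evidence); contrapositively O(archive_evidence → ~withhold_transcript). Since O(archive_evidence) holds, K gives O(~withhold_transcript).
Premise 9 is O(~reconcile_directive → withhold_transcript); contrapositively O(~withhold_transcript → reconcile_directive). Since O(~withhold_transcript) holds, K gives O(reconcile_directive).
Premise 6 is O(wear_ppe → ~reconcile_directive); contrapositively O(reconcile_directive → ~wear_ppe). Since O(reconcile_directive) holds, K gives O(~wear_ppe).
The contrapositive of premise 10 (O(~quarantine_report → wear_ppe)) is O(~wear_ppe → quarantine_report), and O(~wear_ppe) is already established, so O(quarantine_report).
Premise 3 is O(audit_certificate → ~quarantine_report); contrapositively O(quarantine_report → ~audit_certificate). Since O(quarantine_report) holds, K gives O(~audit_certificate).
Premises 1, 5, 7, 8 do not contribute to this derivation.
So O(~audit_certificate) holds, i.e. F(audit_certificate). The claim follows.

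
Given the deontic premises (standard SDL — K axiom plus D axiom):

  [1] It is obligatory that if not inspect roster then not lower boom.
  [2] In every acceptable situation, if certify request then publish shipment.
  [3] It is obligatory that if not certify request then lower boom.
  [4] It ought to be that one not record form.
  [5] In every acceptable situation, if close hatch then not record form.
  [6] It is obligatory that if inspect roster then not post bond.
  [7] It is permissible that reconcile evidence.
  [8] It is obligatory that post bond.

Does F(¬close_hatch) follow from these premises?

No

Premise 5 is O(close_hatch → ¬record_form); even if O(¬record_form) held, inferring O(close_hatch) would be affirming the consequent — invalid.
No other premise forces O(close_hatch). An ideal world satisfying every premise can still have ¬close_hatch true, so F(¬close_hatch) is not derivable.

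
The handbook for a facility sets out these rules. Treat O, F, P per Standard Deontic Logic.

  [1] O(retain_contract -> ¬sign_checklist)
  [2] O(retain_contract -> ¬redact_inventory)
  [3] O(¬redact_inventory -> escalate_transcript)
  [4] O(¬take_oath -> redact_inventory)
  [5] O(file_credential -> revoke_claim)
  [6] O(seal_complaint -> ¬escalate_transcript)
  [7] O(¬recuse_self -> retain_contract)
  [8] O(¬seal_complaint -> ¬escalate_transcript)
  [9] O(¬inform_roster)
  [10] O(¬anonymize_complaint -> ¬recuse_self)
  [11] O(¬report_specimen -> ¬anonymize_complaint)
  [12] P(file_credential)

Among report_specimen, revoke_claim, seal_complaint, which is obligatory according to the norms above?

report_specimen

Premises 6 and 8 are O(seal_complaint -> ¬escalate_transcript) and O(¬seal_complaint -> ¬escalate_transcript); every ideal world satisfies seal_complaint or ¬seal_complaint, so in either case ¬escalate_transcript holds — hence O(¬escalate_transcript).
Premise 3 is O(¬redact_inventory -> escalate_transcript); contrapositively O(¬escalate_transcript -> redact_inventory). Since O(¬escalate_transcript) holds, K gives O(redact_inventory).
Premise 2, O(retain_contract -> ¬redact_inventory), contraposes to O(redact_inventory -> ¬retain_contract); with O(redact_inventory) we get O(¬retain_contract).
Premise 7 is O(¬recuse_self -> retain_contract); contrapositively O(¬retain_contract -> recuse_self). Since O(¬retain_contract) holds, K gives O(recuse_self).
The contrapositive of premise 10 (O(¬anonymize_complaint -> ¬recuse_self)) is O(recuse_self -> anonymize_complaint), and O(recuse_self) is already established, so O(anonymize_complaint).
Premise 11, O(¬report_specimen -> ¬anonymize_complaint), contraposes to O(anonymize_complaint -> report_specimen); with O(anonymize_complaint) we get O(report_specimen).
So O(report_specimen) holds — report_specimen is obligatory. None of the other listed options is made obligatory by any chain of premises.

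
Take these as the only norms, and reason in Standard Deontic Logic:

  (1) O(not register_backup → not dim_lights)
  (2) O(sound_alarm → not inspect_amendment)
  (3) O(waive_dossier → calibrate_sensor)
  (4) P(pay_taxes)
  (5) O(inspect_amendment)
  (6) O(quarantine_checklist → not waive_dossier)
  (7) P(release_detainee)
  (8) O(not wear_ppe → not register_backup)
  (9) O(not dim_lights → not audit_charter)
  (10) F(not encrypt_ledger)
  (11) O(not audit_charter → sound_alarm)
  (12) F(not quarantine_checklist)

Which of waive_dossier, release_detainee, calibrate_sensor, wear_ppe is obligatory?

From premise 5 we have O(inspect_amendment).
The contrapositive of premise 2 (O(sound_alarm → not inspect_amendment)) is O(inspect_amendment → not sound_alarm), and O(inspect_amendment) is already established, so O(not sound_alarm).
Premise 11, O(not audit_charter → sound_alarm), contraposes to O(not sound_alarm → audit_charter); with O(not sound_alarm) we get O(audit_charter).
Premise 9, O(not dim_lights → not audit_charter), contraposes to O(audit_charter → dim_lights); with O(audit_charter) we get O(dim_lights).
The contrapositive of premise 1 (O(not register_backup → not dim_lights)) is O(dim_lights → register_backup), and O(dim_lights) is already established, so O(register_backup).
Premise 8 is O(not wear_ppe → not register_backup); contrapositively O(register_backup → wear_ppe). Since O(register_backup) holds, K gives O(wear_ppe).
So O(wear_ppe) holds — wear_ppe is obligatory. None of the other listed options is made obligatory by any chain of premises.

wear_ppe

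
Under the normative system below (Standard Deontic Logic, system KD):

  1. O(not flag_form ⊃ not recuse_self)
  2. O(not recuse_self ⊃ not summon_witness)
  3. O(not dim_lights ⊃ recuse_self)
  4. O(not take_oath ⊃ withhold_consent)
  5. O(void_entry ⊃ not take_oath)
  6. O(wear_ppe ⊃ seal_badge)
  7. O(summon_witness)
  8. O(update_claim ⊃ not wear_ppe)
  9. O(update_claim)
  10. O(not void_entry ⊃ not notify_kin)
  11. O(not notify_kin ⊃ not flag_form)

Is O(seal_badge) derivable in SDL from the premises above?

No

Premise 6 is O(wear_ppe ⊃ seal_badge), but O(wear_ppe) is not derivable from the premises, so it does not yield O(seal_badge).
No other premise forces O(seal_badge). An ideal world satisfying every premise can still have seal_badge false, so O(seal_badge) is not derivable.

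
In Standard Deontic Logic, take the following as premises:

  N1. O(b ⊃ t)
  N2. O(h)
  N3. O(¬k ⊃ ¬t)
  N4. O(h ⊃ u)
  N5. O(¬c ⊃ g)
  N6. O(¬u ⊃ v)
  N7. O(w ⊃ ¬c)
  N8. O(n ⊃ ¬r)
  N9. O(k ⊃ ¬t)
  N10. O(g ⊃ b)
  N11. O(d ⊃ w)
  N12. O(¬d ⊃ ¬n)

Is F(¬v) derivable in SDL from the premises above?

No

Premise 6 is O(¬u ⊃ v), but O(¬u) is not derivable from the premises, so it does not yield O(v).
No other premise forces O(v). An ideal world satisfying every premise can still have ¬v true, so F(¬v) is not derivable.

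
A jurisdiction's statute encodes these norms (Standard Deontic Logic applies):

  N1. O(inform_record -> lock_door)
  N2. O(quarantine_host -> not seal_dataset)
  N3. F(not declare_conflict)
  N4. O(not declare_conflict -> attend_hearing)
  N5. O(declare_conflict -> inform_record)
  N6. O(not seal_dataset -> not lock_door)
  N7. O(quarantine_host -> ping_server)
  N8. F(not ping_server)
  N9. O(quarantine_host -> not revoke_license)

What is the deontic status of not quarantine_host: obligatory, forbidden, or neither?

F(not declare_conflict) at premise 3 means O(declare_conflict).
With premise 5, O(declare_conflict -> inform_record), the K-axiom yields O(inform_record).
With premise 1, O(inform_record -> lock_door), the K-axiom yields O(lock_door).
The contrapositive of premise 6 (O(not seal_dataset -> not lock_door)) is O(lock_door -> seal_dataset), and O(lock_door) is already established, so O(seal_dataset).
The contrapositive of premise 2 (O(quarantine_host -> not seal_dataset)) is O(seal_dataset -> not quarantine_host), and O(seal_dataset) is already established, so O(not quarantine_host).
Premises 4, 7, 8, 9 do not contribute to this derivation.
Hence not quarantine_host is obligatory.

Obligatory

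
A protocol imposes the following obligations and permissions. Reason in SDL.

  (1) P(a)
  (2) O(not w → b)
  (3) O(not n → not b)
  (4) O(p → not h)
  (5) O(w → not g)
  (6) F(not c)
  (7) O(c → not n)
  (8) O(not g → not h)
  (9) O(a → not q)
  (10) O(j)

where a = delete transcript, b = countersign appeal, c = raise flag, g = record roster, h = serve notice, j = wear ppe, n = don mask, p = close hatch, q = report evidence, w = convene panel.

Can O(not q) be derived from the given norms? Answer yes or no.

No

Premise 9 is O(a → not q), but O(a) is not derivable from the premises (the permission P(a) asserts only not O(not a), not O(a)), so it does not yield O(not q).
No other premise forces O(not q). An ideal world satisfying every premise can still have not q false, so O(not q) is not derivable.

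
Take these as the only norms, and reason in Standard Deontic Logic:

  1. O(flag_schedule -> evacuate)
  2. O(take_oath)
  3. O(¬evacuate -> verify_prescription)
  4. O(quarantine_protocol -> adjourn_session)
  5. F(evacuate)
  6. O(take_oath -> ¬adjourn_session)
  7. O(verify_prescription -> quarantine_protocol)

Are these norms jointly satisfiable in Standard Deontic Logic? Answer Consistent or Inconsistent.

Inconsistent

From premise 2 we have O(take_oath).
Premise 6 is O(take_oath -> ¬adjourn_session); since O(take_oath), deontic closure gives O(¬adjourn_session).
Premise 4 is O(quarantine_protocol -> adjourn_session); contrapositively O(¬adjourn_session -> ¬quarantine_protocol). Since O(¬adjourn_session) holds, K gives O(¬quarantine_protocol).
Premise 7 is O(verify_prescription -> quarantine_protocol); contrapositively O(¬quarantine_protocol -> ¬verify_prescription). Since O(¬quarantine_protocol) holds, K gives O(¬verify_prescription).
Premise 3 is O(¬evacuate -> verify_prescription); contrapositively O(¬verify_prescription -> evacuate). Since O(¬verify_prescription) holds, K gives O(evacuate).
But premise 5, F(evacuate), means O(¬evacuate).
We now have both O(evacuate) and O(¬evacuate) — evacuate is simultaneously obligatory and forbidden, violating the D-axiom.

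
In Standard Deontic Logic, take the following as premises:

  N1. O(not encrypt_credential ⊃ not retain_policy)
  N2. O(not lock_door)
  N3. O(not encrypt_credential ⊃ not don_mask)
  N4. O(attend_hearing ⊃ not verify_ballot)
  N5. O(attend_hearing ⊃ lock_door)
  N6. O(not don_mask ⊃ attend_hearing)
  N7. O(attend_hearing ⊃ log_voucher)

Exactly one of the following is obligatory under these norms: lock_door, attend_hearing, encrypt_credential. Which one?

encrypt_credential

Premise 2 states O(not lock_door) outright.
Premise 5 is O(attend_hearing ⊃ lock_door); contrapositively O(not lock_door ⊃ not attend_hearing). Since O(not lock_door) holds, K gives O(not attend_hearing).
Premise 6 is O(not don_mask ⊃ attend_hearing); contrapositively O(not attend_hearing ⊃ don_mask). Since O(not attend_hearing) holds, K gives O(don_mask).
Premise 3, O(not encrypt_credential ⊃ not don_mask), contraposes to O(don_mask ⊃ encrypt_credential); with O(don_mask) we get O(encrypt_credential).
So O(encrypt_credential) holds — encrypt_credential is obligatory. None of the other listed options is made obligatory by any chain of premises.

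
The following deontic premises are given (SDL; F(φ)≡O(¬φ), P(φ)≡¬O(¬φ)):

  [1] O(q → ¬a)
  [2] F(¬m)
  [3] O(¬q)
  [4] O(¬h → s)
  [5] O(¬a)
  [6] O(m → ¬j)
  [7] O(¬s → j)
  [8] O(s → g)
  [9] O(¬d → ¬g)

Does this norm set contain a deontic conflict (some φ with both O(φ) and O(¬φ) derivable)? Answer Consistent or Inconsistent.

Premise 1 is O(q → ¬a); even if O(¬a) held, inferring O(q) would be affirming the consequent — invalid.
So O(q) is not derivable, and the apparent clash with O(¬q) does not arise.
A world satisfying every obligation exists (e.g. a=false, d=true, g=true, h=false, j=false, m=true, q=false, s=true); no atom is both obligatory and forbidden, so the set is consistent.

Consistent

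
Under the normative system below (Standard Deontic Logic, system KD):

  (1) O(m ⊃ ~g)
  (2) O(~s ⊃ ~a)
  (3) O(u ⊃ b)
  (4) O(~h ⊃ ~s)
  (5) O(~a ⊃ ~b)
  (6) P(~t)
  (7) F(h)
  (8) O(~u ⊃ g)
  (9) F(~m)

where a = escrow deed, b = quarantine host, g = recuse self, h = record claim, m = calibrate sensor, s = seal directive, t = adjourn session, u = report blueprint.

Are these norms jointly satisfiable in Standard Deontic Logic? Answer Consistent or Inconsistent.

Inconsistent

Premise 9 is F(~m), i.e. O(m).
Premise 1 is O(m ⊃ ~g); since O(m), deontic closure gives O(~g).
Premise 8 is O(~u ⊃ g); contrapositively O(~g ⊃ u). Since O(~g) holds, K gives O(u).
Premise 3 is O(u ⊃ b); since O(u), deontic closure gives O(b).
Premise 5, O(~a ⊃ ~b), contraposes to O(b ⊃ a); with O(b) we get O(a).
Premise 2 is O(~s ⊃ ~a); contrapositively O(a ⊃ s). Since O(a) holds, K gives O(s).
Premise 4 is O(~h ⊃ ~s); contrapositively O(s ⊃ h). Since O(s) holds, K gives O(h).
But premise 7, F(h), means O(~h).
We now have both O(h) and O(~h) — h is simultaneously obligatory and forbidden, violating the D-axiom.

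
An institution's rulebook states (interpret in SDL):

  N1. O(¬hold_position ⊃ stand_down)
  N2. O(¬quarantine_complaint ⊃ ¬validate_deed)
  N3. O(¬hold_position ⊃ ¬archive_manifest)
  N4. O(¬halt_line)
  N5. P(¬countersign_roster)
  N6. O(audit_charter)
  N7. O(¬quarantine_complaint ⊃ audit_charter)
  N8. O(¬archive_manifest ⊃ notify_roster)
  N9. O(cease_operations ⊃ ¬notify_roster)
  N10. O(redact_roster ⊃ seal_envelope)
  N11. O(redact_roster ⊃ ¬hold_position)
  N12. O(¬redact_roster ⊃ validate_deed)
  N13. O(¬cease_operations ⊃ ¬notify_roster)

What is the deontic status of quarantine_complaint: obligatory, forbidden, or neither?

Premises 9 and 13 cover both cases: O(cease_operations ⊃ ¬notify_roster) and O(¬cease_operations ⊃ ¬notify_roster). Since cease_operations ∨ ¬cease_operations is a tautology, O(¬notify_roster) follows.
Premise 8, O(¬archive_manifest ⊃ notify_roster), contraposes to O(¬notify_roster ⊃ archive_manifest); with O(¬notify_roster) we get O(archive_manifest).
Premise 3 is O(¬hold_position ⊃ ¬archive_manifest); contrapositively O(archive_manifest ⊃ hold_position). Since O(archive_manifest) holds, K gives O(hold_position).
Premise 11 is O(redact_roster ⊃ ¬hold_position); contrapositively O(hold_position ⊃ ¬redact_roster). Since O(hold_position) holds, K gives O(¬redact_roster).
Premise 12 is O(¬redact_roster ⊃ validate_deed); since O(¬redact_roster), deontic closure gives O(validate_deed).
Premise 2, O(¬quarantine_complaint ⊃ ¬validate_deed), contraposes to O(validate_deed ⊃ quarantine_complaint); with O(validate_deed) we get O(quarantine_complaint).
Premises 1, 4, 5, 6, 7, 10 do not contribute to this derivation.
Hence quarantine_complaint is obligatory.

Obligatory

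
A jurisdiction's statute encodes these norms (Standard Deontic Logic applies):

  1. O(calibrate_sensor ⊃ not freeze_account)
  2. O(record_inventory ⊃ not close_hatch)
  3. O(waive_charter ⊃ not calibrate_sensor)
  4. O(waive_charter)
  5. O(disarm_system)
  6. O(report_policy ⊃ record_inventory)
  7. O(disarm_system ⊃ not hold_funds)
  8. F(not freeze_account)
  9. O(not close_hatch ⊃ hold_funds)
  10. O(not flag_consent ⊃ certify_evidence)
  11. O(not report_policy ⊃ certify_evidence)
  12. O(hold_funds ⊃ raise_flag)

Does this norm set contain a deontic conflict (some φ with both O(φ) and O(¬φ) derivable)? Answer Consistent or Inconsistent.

Consistent

Premise 1 is O(calibrate_sensor ⊃ not freeze_account), but O(calibrate_sensor) is not derivable from the premises, so it does not yield O(not freeze_account).
So O(not freeze_account) is not derivable, and the apparent clash with O(freeze_account) does not arise.
A world satisfying every obligation exists (e.g. calibrate_sensor=false, certify_evidence=true, close_hatch=true, disarm_system=true, flag_consent=false, freeze_account=true, hold_funds=false, raise_flag=false, record_inventory=false, report_policy=false, waive_charter=true); no atom is both obligatory and forbidden, so the set is consistent.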